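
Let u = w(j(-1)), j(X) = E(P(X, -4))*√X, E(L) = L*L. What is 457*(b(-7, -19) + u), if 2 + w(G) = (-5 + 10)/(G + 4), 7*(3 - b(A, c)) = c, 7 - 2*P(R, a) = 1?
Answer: 1216534/679 - 20565*I/97 ≈ 1791.7 - 212.01*I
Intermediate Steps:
P(R, a) = 3 (P(R, a) = 7/2 - ½*1 = 7/2 - ½ = 3)
E(L) = L²
b(A, c) = 3 - c/7
j(X) = 9*√X (j(X) = 3²*√X = 9*√X)
w(G) = -2 + 5/(4 + G) (w(G) = -2 + (-5 + 10)/(G + 4) = -2 + 5/(4 + G))
u = (-3 - 18*I)*(4 - 9*I)/97 (u = (-3 - 18*√(-1))/(4 + 9*√(-1)) = (-3 - 18*I)/(4 + 9*I) = ((4 - 9*I)/97)*(-3 - 18*I) = (-3 - 18*I)*(4 - 9*I)/97 ≈ -1.7938 - 0.46392*I)
457*(b(-7, -19) + u) = 457*((3 - ⅐*(-19)) + (-174/97 - 45*I/97)) = 457*((3 + 19/7) + (-174/97 - 45*I/97)) = 457*(40/7 + (-174/97 - 45*I/97)) = 457*(2662/679 - 45*I/97) = 1216534/679 - 20565*I/97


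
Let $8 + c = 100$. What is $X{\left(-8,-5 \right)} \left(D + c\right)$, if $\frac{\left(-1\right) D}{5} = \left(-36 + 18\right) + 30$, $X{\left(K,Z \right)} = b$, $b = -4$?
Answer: $-128$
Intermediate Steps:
$X{\left(K,Z \right)} = -4$
$D = -60$ ($D = - 5 \left(\left(-36 + 18\right) + 30\right) = - 5 \left(-18 + 30\right) = \left(-5\right) 12 = -60$)
$c = 92$ ($c = -8 + 100 = 92$)
$X{\left(-8,-5 \right)} \left(D + c\right) = - 4 \left(-60 + 92\right) = \left(-4\right) 32 = -128$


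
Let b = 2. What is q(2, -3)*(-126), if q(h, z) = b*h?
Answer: -504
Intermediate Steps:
q(h, z) = 2*h
q(2, -3)*(-126) = (2*2)*(-126) = 4*(-126) = -504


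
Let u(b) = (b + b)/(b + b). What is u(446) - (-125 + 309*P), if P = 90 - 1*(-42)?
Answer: -40662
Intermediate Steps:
u(b) = 1 (u(b) = (2*b)/((2*b)) = (2*b)*(1/(2*b)) = 1)
P = 132 (P = 90 + 42 = 132)
u(446) - (-125 + 309*P) = 1 - (-125 + 309*132) = 1 - (-125 + 40788) = 1 - 1*40663 = 1 - 40663 = -40662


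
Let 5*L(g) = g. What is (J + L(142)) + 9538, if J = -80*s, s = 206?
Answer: -34568/5 ≈ -6913.6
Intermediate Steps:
L(g) = g/5
J = -16480 (J = -80*206 = -16480)
(J + L(142)) + 9538 = (-16480 + (1/5)*142) + 9538 = (-16480 + 142/5) + 9538 = -82258/5 + 9538 = -34568/5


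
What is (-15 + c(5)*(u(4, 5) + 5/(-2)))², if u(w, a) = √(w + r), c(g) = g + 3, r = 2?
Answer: 1609 - 560*√6 ≈ 237.29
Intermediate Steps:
c(g) = 3 + g
u(w, a) = √(2 + w) (u(w, a) = √(w + 2) = √(2 + w))
(-15 + c(5)*(u(4, 5) + 5/(-2)))² = (-15 + (3 + 5)*(√(2 + 4) + 5/(-2)))² = (-15 + 8*(√6 + 5*(-½)))² = (-15 + 8*(√6 - 5/2))² = (-15 + 8*(-5/2 + √6))² = (-15 + (-20 + 8*√6))² = (-35 + 8*√6)²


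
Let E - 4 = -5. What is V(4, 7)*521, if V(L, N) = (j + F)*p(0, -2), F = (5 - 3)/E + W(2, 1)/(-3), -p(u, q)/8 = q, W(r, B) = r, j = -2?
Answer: -116704/3 ≈ -38901.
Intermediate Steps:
E = -1 (E = 4 - 5 = -1)
p(u, q) = -8*q
F = -8/3 (F = (5 - 3)/(-1) + 2/(-3) = 2*(-1) + 2*(-⅓) = -2 - ⅔ = -8/3 ≈ -2.6667)
V(L, N) = -224/3 (V(L, N) = (-2 - 8/3)*(-8*(-2)) = -14/3*16 = -224/3)
V(4, 7)*521 = -224/3*521 = -116704/3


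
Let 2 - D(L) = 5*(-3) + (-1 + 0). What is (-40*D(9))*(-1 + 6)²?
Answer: -18000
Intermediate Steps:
D(L) = 18 (D(L) = 2 - (5*(-3) + (-1 + 0)) = 2 - (-15 - 1) = 2 - 1*(-16) = 2 + 16 = 18)
(-40*D(9))*(-1 + 6)² = (-40*18)*(-1 + 6)² = -720*5² = -720*25 = -18000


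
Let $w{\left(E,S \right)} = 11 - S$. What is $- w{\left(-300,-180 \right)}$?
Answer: $-191$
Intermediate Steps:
$- w{\left(-300,-180 \right)} = - (11 - -180) = - (11 + 180) = \left(-1\right) 191 = -191$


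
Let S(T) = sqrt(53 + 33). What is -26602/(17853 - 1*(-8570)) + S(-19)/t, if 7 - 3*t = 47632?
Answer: -26602/26423 - sqrt(86)/15875 ≈ -1.0074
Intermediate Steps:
t = -15875 (t = 7/3 - 1/3*47632 = 7/3 - 47632/3 = -15875)
S(T) = sqrt(86)
-26602/(17853 - 1*(-8570)) + S(-19)/t = -26602/(17853 - 1*(-8570)) + sqrt(86)/(-15875) = -26602/(17853 + 8570) + sqrt(86)*(-1/15875) = -26602/26423 - sqrt(86)/15875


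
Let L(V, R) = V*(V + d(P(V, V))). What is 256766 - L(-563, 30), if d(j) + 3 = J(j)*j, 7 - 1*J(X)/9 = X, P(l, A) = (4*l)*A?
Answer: -8145205926590240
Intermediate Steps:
P(l, A) = 4*A*l
J(X) = 63 - 9*X
d(j) = -3 + j*(63 - 9*j) (d(j) = -3 + (63 - 9*j)*j = -3 + j*(63 - 9*j))
L(V, R) = V*(-3 + V - 144*V**4 + 252*V**2) (L(V, R) = V*(V + (-3 - 9*16*V**4 + 63*(4*V*V))) = V*(V + (-3 - 9*16*V**4 + 63*(4*V**2))) = V*(V + (-3 - 144*V**4 + 252*V**2)) = V*(-3 + V - 144*V**4 + 252*V**2))
256766 - L(-563, 30) = 256766 - (-563)*(-3 - 563 - 144*(-563)**4 + 252*(-563)**2) = 256766 - (-563)*(-3 - 563 - 144*100469346961 + 252*316969) = 256766 - (-563)*(-3 - 563 - 14467585962384 + 79876188) = 256766 - (-563)*(-14467506086762) = 256766 - 1*8145205926847006 = 256766 - 8145205926847006 = -8145205926590240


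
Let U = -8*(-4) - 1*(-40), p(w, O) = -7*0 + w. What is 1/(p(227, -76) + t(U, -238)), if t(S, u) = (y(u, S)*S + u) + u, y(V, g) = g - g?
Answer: -1/249 ≈ -0.0040161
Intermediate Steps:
y(V, g) = 0
p(w, O) = w (p(w, O) = 0 + w = w)
U = 72 (U = 32 + 40 = 72)
t(S, u) = 2*u (t(S, u) = (0*S + u) + u = (0 + u) + u = u + u = 2*u)
1/(p(227, -76) + t(U, -238)) = 1/(227 + 2*(-238)) = 1/(227 - 476) = 1/(-249) = -1/249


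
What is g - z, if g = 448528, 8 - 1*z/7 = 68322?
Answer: 926726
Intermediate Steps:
z = -478198 (z = 56 - 7*68322 = 56 - 478254 = -478198)
g - z = 448528 - 1*(-478198) = 448528 + 478198 = 926726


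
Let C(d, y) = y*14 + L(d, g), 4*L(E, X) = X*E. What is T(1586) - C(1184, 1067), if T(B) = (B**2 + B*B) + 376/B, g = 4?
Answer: 3976633498/793 ≈ 5.0147e+6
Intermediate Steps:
L(E, X) = E*X/4 (L(E, X) = (X*E)/4 = (E*X)/4 = E*X/4)
T(B) = 2*B**2 + 376/B (T(B) = (B**2 + B**2) + 376/B = 2*B**2 + 376/B)
C(d, y) = d + 14*y (C(d, y) = y*14 + (1/4)*d*4 = 14*y + d = d + 14*y)
T(1586) - C(1184, 1067) = 2*(188 + 1586**3)/1586 - (1184 + 14*1067) = 2*(1/1586)*(188 + 3989418056) - (1184 + 14938) = 2*(1/1586)*3989418244 - 1*16122 = 3989418244/793 - 16122 = 3976633498/793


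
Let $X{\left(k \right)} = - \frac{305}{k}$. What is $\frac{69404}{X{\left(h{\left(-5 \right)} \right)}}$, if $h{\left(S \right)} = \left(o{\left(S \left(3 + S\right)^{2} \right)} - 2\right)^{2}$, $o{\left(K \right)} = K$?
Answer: $- \frac{33591536}{305} \approx -1.1014 \cdot 10^{5}$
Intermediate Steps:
$h{\left(S \right)} = \left(-2 + S \left(3 + S\right)^{2}\right)^{2}$ ($h{\left(S \right)} = \left(S \left(3 + S\right)^{2} - 2\right)^{2} = \left(-2 + S \left(3 + S\right)^{2}\right)^{2}$)
$\frac{69404}{X{\left(h{\left(-5 \right)} \right)}} = \frac{69404}{\left(-305\right) \frac{1}{\left(-2 - 5 \left(3 - 5\right)^{2}\right)^{2}}} = \frac{69404}{\left(-305\right) \frac{1}{\left(-2 - 5 \left(-2\right)^{2}\right)^{2}}} = \frac{69404}{\left(-305\right) \frac{1}{\left(-2 - 20\right)^{2}}} = \frac{69404}{\left(-305\right) \frac{1}{\left(-22\right)^{2}}} = \frac{69404}{\left(-305\right) \frac{1}{484}} = \frac{69404}{- \frac{305}{484}} = 69404 \left(- \frac{484}{305}\right) = - \frac{33591536}{305}$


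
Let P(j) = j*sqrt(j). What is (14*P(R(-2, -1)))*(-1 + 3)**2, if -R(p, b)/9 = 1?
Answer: -1512*I ≈ -1512.0*I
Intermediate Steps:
R(p, b) = -9 (R(p, b) = -9*1 = -9)
P(j) = j**(3/2)
(14*P(R(-2, -1)))*(-1 + 3)**2 = (14*(-9)**(3/2))*(-1 + 3)**2 = (14*(-27*I))*2**2 = -378*I*4 = -1512*I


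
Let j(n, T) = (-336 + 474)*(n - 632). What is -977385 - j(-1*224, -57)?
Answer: -859257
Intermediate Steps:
j(n, T) = -87216 + 138*n (j(n, T) = 138*(-632 + n) = -87216 + 138*n)
-977385 - j(-1*224, -57) = -977385 - (-87216 + 138*(-1*224)) = -977385 - (-87216 + 138*(-224)) = -977385 - (-87216 - 30912) = -977385 - 1*(-118128) = -977385 + 118128 = -859257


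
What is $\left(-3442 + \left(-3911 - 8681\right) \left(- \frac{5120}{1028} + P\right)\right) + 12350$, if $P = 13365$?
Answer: $- \frac{43232657444}{257} \approx -1.6822 \cdot 10^{8}$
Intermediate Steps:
$\left(-3442 + \left(-3911 - 8681\right) \left(- \frac{5120}{1028} + P\right)\right) + 12350 = \left(-3442 + \left(-3911 - 8681\right) \left(- \frac{5120}{1028} + 13365\right)\right) + 12350 = \left(-3442 - 12592 \left(\left(-5120\right) \frac{1}{1028} + 13365\right)\right) + 12350 = \left(-3442 - 12592 \left(- \frac{1280}{257} + 13365\right)\right) + 12350 = \left(-3442 - \frac{43234946800}{257}\right) + 12350 = - \frac{43235831394}{257} + 12350 = - \frac{43232657444}{257}$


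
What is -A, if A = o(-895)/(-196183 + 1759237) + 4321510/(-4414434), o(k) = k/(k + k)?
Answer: 2251583761441/2299999573812 ≈ 0.97895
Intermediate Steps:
o(k) = ½ (o(k) = k/((2*k)) = k*(1/(2*k)) = ½)
A = -2251583761441/2299999573812 (A = 1/(2*(-196183 + 1759237)) + 4321510/(-4414434) = (½)/1563054 + 4321510*(-1/4414434) = (½)*(1/1563054) - 2160755/2207217 = 1/3126108 - 2160755/2207217 = -2251583761441/2299999573812 ≈ -0.97895)
-A = -1*(-2251583761441/2299999573812) = 2251583761441/2299999573812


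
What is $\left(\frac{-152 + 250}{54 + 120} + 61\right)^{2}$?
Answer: $\frac{28686736}{7569} \approx 3790.0$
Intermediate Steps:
$\left(\frac{-152 + 250}{54 + 120} + 61\right)^{2} = \left(\frac{98}{174} + 61\right)^{2} = \left(98 \cdot \frac{1}{174} + 61\right)^{2} = \left(\frac{49}{87} + 61\right)^{2} = \left(\frac{5356}{87}\right)^{2} = \frac{28686736}{7569}$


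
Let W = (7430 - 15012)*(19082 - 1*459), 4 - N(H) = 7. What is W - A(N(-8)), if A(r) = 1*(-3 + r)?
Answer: -141199580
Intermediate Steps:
N(H) = -3 (N(H) = 4 - 1*7 = 4 - 7 = -3)
W = -141199586 (W = -7582*(19082 - 459) = -7582*18623 = -141199586)
A(r) = -3 + r
W - A(N(-8)) = -141199586 - (-3 - 3) = -141199586 - 1*(-6) = -141199586 + 6 = -141199580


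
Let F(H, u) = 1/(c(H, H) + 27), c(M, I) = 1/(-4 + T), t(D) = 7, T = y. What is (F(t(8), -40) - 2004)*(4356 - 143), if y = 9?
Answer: -1148206807/136 ≈ -8.4427e+6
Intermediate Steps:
T = 9
c(M, I) = 1/5 (c(M, I) = 1/(-4 + 9) = 1/5)
F(H, u) = 5/136 (F(H, u) = 1/(1/5 + 27) = 1/(136/5) = 5/136)
(F(t(8), -40) - 2004)*(4356 - 143) = (5/136 - 2004)*(4356 - 143) = -272539/136*4213 = -1148206807/136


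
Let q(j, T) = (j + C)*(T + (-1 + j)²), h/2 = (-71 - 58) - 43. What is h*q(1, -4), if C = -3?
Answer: -2752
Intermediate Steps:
h = -344 (h = 2*((-71 - 58) - 43) = 2*(-129 - 43) = 2*(-172) = -344)
q(j, T) = (-3 + j)*(T + (-1 + j)²) (q(j, T) = (j - 3)*(T + (-1 + j)²) = (-3 + j)*(T + (-1 + j)²))
h*q(1, -4) = -344*(-3*(-4) - 3*(-1 + 1)² - 4*1 + 1*(-1 + 1)²) = -344*(12 - 3*0² - 4 + 1*0²) = -344*(12 - 3*0 - 4 + 1*0) = -344*(12 + 0 - 4 + 0) = -344*8 = -2752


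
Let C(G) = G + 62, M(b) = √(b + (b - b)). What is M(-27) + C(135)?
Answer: 197 + 3*I*√3 ≈ 197.0 + 5.1962*I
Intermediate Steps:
M(b) = √b (M(b) = √(b + 0) = √b)
C(G) = 62 + G
M(-27) + C(135) = √(-27) + (62 + 135) = 3*I*√3 + 197 = 197 + 3*I*√3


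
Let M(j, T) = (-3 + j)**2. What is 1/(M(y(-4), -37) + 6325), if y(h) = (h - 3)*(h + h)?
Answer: 1/9134 ≈ 0.00010948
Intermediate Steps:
y(h) = 2*h*(-3 + h) (y(h) = (-3 + h)*(2*h) = 2*h*(-3 + h))
1/(M(y(-4), -37) + 6325) = 1/((-3 + 2*(-4)*(-3 - 4))**2 + 6325) = 1/((-3 + 2*(-4)*(-7))**2 + 6325) = 1/((-3 + 56)**2 + 6325) = 1/(53**2 + 6325) = 1/(2809 + 6325) = 1/9134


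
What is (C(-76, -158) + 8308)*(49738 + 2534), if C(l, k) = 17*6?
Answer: 439607520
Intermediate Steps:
C(l, k) = 102
(C(-76, -158) + 8308)*(49738 + 2534) = (102 + 8308)*(49738 + 2534) = 8410*52272 = 439607520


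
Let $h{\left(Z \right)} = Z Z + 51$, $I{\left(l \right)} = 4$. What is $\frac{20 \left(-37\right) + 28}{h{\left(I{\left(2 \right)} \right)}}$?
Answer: $- \frac{712}{67} \approx -10.627$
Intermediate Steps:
$h{\left(Z \right)} = 51 + Z^{2}$ ($h{\left(Z \right)} = Z^{2} + 51 = 51 + Z^{2}$)
$\frac{20 \left(-37\right) + 28}{h{\left(I{\left(2 \right)} \right)}} = \frac{20 \left(-37\right) + 28}{51 + 4^{2}} = \frac{-740 + 28}{51 + 16} = - \frac{712}{67}$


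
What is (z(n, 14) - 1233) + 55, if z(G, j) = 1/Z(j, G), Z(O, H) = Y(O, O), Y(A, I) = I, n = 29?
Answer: -16491/14 ≈ -1177.9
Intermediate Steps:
Z(O, H) = O
z(G, j) = 1/j
(z(n, 14) - 1233) + 55 = (1/14 - 1233) + 55 = -17261/14 + 55 = -16491/14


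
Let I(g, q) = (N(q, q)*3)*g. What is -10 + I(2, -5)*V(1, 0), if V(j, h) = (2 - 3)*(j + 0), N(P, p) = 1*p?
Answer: 20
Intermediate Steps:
N(P, p) = p
I(g, q) = 3*g*q (I(g, q) = (q*3)*g = (3*q)*g = 3*g*q)
V(j, h) = -j
-10 + I(2, -5)*V(1, 0) = -10 + (3*2*(-5))*(-1*1) = -10 - 30*(-1) = -10 + 30 = 20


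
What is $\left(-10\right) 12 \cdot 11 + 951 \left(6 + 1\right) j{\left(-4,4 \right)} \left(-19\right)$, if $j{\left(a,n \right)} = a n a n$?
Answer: $-32380968$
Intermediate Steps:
$j{\left(a,n \right)} = a^{2} n^{2}$ ($j{\left(a,n \right)} = n a^{2} n = a^{2} n^{2}$)
$\left(-10\right) 12 \cdot 11 + 951 \left(6 + 1\right) j{\left(-4,4 \right)} \left(-19\right) = \left(-10\right) 12 \cdot 11 + 951 \left(6 + 1\right) \left(-4\right)^{2} \cdot 4^{2} \left(-19\right) = \left(-120\right) 11 + 951 \cdot 7 \cdot 16 \cdot 16 \left(-19\right) = -1320 + 951 \cdot 7 \cdot 256 \left(-19\right) = -1320 + 951 \cdot 1792 \left(-19\right) = -1320 + 951 \left(-34048\right) = -1320 - 32379648 = -32380968$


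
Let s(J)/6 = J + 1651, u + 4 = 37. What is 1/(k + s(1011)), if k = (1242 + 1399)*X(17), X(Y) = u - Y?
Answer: 1/58228 ≈ 1.7174e-5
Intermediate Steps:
u = 33 (u = -4 + 37 = 33)
s(J) = 9906 + 6*J (s(J) = 6*(J + 1651) = 6*(1651 + J) = 9906 + 6*J)
X(Y) = 33 - Y
k = 42256 (k = (1242 + 1399)*(33 - 1*17) = 2641*(33 - 17) = 2641*16 = 42256)
1/(k + s(1011)) = 1/(42256 + (9906 + 6*1011)) = 1/(42256 + (9906 + 6066)) = 1/(42256 + 15972) = 1/58228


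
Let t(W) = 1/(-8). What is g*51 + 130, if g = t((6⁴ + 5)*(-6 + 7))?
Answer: 989/8 ≈ 123.63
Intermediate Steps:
t(W) = -⅛
g = -⅛ ≈ -0.12500
g*51 + 130 = -⅛*51 + 130 = -51/8 + 130 = 989/8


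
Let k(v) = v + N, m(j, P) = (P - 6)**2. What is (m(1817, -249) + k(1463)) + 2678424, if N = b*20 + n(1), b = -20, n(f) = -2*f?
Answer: 2744510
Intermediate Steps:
m(j, P) = (-6 + P)**2
N = -402 (N = -20*20 - 2*1 = -400 - 2 = -402)
k(v) = -402 + v (k(v) = v - 402 = -402 + v)
(m(1817, -249) + k(1463)) + 2678424 = ((-6 - 249)**2 + (-402 + 1463)) + 2678424 = ((-255)**2 + 1061) + 2678424 = (65025 + 1061) + 2678424 = 66086 + 2678424 = 2744510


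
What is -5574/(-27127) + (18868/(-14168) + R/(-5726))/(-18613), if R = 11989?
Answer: 75216655414063/365729518258489 ≈ 0.20566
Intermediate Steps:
-5574/(-27127) + (18868/(-14168) + R/(-5726))/(-18613) = -5574/(-27127) + (18868/(-14168) + 11989/(-5726))/(-18613) = -5574*(-1/27127) + (18868*(-1/14168) + 11989*(-1/5726))*(-1/18613) = 5574/27127 + (-4717/3542 - 11989/5726)*(-1/18613) = 5574/27127 - 2481235/724339*(-1/18613) = 5574/27127 + 2481235/13482121807 = 75216655414063/365729518258489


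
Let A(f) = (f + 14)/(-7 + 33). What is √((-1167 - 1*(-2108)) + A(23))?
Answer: √637078/26 ≈ 30.699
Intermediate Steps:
A(f) = 7/13 + f/26 (A(f) = (14 + f)/26 = (14 + f)*(1/26) = 7/13 + f/26)
√((-1167 - 1*(-2108)) + A(23)) = √((-1167 - 1*(-2108)) + (7/13 + (1/26)*23)) = √((-1167 + 2108) + (7/13 + 23/26)) = √(941 + 37/26) = √(24503/26) = √637078/26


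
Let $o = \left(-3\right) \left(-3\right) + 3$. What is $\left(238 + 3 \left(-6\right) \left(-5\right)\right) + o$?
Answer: $340$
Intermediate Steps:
$o = 12$ ($o = 9 + 3 = 12$)
$\left(238 + 3 \left(-6\right) \left(-5\right)\right) + o = \left(238 + 3 \left(-6\right) \left(-5\right)\right) + 12 = \left(238 - -90\right) + 12 = \left(238 + 90\right) + 12 = 328 + 12 = 340$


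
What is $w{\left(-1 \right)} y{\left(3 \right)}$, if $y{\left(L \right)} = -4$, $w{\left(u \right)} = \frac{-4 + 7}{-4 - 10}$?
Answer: $\frac{6}{7} \approx 0.85714$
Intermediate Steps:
$w{\left(u \right)} = - \frac{3}{14}$ ($w{\left(u \right)} = \frac{3}{-14} = 3 \left(- \frac{1}{14}\right) = - \frac{3}{14}$)
$w{\left(-1 \right)} y{\left(3 \right)} = \left(- \frac{3}{14}\right) \left(-4\right) = \frac{6}{7}$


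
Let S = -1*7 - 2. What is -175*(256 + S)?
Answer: -43225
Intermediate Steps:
S = -9 (S = -7 - 2 = -9)
-175*(256 + S) = -175*(256 - 9) = -175*247 = -43225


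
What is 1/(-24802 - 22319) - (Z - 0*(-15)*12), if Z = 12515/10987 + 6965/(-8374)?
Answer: -1332492704893/4335374107698 ≈ -0.30735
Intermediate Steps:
Z = 28276155/92005138 (Z = 12515*(1/10987) + 6965*(-1/8374) = 12515/10987 - 6965/8374 = 28276155/92005138 ≈ 0.30733)
1/(-24802 - 22319) - (Z - 0*(-15)*12) = 1/(-24802 - 22319) - (28276155/92005138 - 0*(-15)*12) = 1/(-47121) - (28276155/92005138 - 0*12) = -1/47121 - (28276155/92005138 - 1*0) = -1/47121 - (28276155/92005138 + 0) = -1/47121 - 1*28276155/92005138 = -1/47121 - 28276155/92005138 = -1332492704893/4335374107698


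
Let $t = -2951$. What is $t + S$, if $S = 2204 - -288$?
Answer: $-459$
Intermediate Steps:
$S = 2492$ ($S = 2204 + 288 = 2492$)
$t + S = -2951 + 2492 = -459$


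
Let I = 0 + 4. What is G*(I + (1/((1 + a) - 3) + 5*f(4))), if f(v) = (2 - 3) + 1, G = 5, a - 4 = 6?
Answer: 165/8 ≈ 20.625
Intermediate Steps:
a = 10 (a = 4 + 6 = 10)
f(v) = 0 (f(v) = -1 + 1 = 0)
I = 4
G*(I + (1/((1 + a) - 3) + 5*f(4))) = 5*(4 + (1/((1 + 10) - 3) + 5*0)) = 5*(4 + (1/(11 - 3) + 0)) = 5*(4 + (1/8 + 0)) = 5*(4 + (⅛ + 0)) = 5*(4 + ⅛) = 5*(33/8) = 165/8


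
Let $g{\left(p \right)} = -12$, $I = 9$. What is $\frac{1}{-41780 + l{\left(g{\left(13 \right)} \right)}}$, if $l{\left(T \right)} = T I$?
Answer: $- \frac{1}{41888} \approx -2.3873 \cdot 10^{-5}$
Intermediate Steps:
$l{\left(T \right)} = 9 T$ ($l{\left(T \right)} = T 9 = 9 T$)
$\frac{1}{-41780 + l{\left(g{\left(13 \right)} \right)}} = \frac{1}{-41780 + 9 \left(-12\right)} = \frac{1}{-41780 - 108} = \frac{1}{-41888} = - \frac{1}{41888}$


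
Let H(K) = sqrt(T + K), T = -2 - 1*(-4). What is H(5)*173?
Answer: 173*sqrt(7) ≈ 457.71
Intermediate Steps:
T = 2 (T = -2 + 4 = 2)
H(K) = sqrt(2 + K)
H(5)*173 = sqrt(2 + 5)*173 = sqrt(7)*173 = 173*sqrt(7)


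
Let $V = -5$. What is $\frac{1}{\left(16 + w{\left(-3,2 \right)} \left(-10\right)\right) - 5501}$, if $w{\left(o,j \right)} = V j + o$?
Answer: $- \frac{1}{5355} \approx -0.00018674$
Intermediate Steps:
$w{\left(o,j \right)} = o - 5 j$ ($w{\left(o,j \right)} = - 5 j + o = o - 5 j$)
$\frac{1}{\left(16 + w{\left(-3,2 \right)} \left(-10\right)\right) - 5501} = \frac{1}{\left(16 + \left(-3 - 10\right) \left(-10\right)\right) - 5501} = \frac{1}{\left(16 - -130\right) - 5501} = \frac{1}{\left(16 + 130\right) - 5501} = \frac{1}{146 - 5501} = \frac{1}{-5355} = - \frac{1}{5355}$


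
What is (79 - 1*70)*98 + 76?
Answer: 958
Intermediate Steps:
(79 - 1*70)*98 + 76 = (79 - 70)*98 + 76 = 9*98 + 76 = 882 + 76 = 958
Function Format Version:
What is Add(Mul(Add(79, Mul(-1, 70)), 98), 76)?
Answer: 958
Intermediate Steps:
Add(Mul(Add(79, Mul(-1, 70)), 98), 76) = Add(Mul(Add(79, -70), 98), 76) = Add(Mul(9, 98), 76) = Add(882, 76) = 958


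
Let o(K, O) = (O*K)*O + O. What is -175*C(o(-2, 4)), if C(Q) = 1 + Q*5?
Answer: 24325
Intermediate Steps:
o(K, O) = O + K*O**2 (o(K, O) = (K*O)*O + O = K*O**2 + O = O + K*O**2)
C(Q) = 1 + 5*Q
-175*C(o(-2, 4)) = -175*(1 + 5*(4*(1 - 2*4))) = -175*(1 + 5*(4*(1 - 8))) = -175*(1 + 5*(4*(-7))) = -175*(1 + 5*(-28)) = -175*(1 - 140) = -175*(-139) = 24325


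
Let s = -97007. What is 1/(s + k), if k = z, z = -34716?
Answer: -1/131723 ≈ -7.5917e-6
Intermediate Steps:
k = -34716
1/(s + k) = 1/(-97007 - 34716) = 1/(-131723) = -1/131723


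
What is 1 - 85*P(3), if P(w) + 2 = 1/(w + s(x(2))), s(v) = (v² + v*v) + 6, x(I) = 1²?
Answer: 1796/11 ≈ 163.27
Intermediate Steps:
x(I) = 1
s(v) = 6 + 2*v² (s(v) = (v² + v²) + 6 = 2*v² + 6 = 6 + 2*v²)
P(w) = -2 + 1/(8 + w) (P(w) = -2 + 1/(w + (6 + 2*1²)) = -2 + 1/(w + (6 + 2*1)) = -2 + 1/(w + (6 + 2)) = -2 + 1/(w + 8) = -2 + 1/(8 + w))
1 - 85*P(3) = 1 - 85*(-15 - 2*3)/(8 + 3) = 1 - 85*(-15 - 6)/11 = 1 - 85*(-21)/11 = 1 - 85*(-21/11) = 1 + 1785/11 = 1796/11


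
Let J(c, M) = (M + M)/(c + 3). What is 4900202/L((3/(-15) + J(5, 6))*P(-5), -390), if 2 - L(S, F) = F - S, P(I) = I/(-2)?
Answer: 19600808/1581 ≈ 12398.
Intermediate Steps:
J(c, M) = 2*M/(3 + c) (J(c, M) = (2*M)/(3 + c) = 2*M/(3 + c))
P(I) = -I/2 (P(I) = I*(-1/2) = -I/2)
L(S, F) = 2 + S - F (L(S, F) = 2 - (F - S) = 2 + (S - F) = 2 + S - F)
4900202/L((3/(-15) + J(5, 6))*P(-5), -390) = 4900202/(2 + (3/(-15) + 2*6/(3 + 5))*(-1/2*(-5)) - 1*(-390)) = 4900202/(2 + (3*(-1/15) + 2*6/8)*(5/2) + 390) = 4900202/(2 + (-1/5 + 2*6*(1/8))*(5/2) + 390) = 4900202/(2 + (-1/5 + 3/2)*(5/2) + 390) = 4900202/(2 + (13/10)*(5/2) + 390) = 4900202/(2 + 13/4 + 390) = 4900202/(1581/4) = 4900202*(4/1581) = 19600808/1581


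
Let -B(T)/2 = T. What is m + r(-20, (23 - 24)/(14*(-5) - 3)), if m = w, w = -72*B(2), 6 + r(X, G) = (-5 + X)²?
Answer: 907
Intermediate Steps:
B(T) = -2*T
r(X, G) = -6 + (-5 + X)²
w = 288 (w = -(-144)*2 = -72*(-4) = 288)
m = 288
m + r(-20, (23 - 24)/(14*(-5) - 3)) = 288 + (-6 + (-5 - 20)²) = 288 + (-6 + (-25)²) = 288 + (-6 + 625) = 288 + 619 = 907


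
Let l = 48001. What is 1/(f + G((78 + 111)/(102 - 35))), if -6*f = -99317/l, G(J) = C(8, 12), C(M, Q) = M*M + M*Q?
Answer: 288006/46180277 ≈ 0.0062366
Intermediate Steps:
C(M, Q) = M² + M*Q
G(J) = 160 (G(J) = 8*(8 + 12) = 8*20 = 160)
f = 99317/288006 (f = -(-99317)/(6*48001) = -⅙*(-99317/48001) = 99317/288006 ≈ 0.34484)
1/(f + G((78 + 111)/(102 - 35))) = 1/(99317/288006 + 160) = 1/(46180277/288006) = 288006/46180277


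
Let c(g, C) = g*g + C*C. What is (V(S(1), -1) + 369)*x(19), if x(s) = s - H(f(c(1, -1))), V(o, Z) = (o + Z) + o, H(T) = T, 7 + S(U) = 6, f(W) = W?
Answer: 6222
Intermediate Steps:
c(g, C) = C**2 + g**2 (c(g, C) = g**2 + C**2 = C**2 + g**2)
S(U) = -1 (S(U) = -7 + 6 = -1)
V(o, Z) = Z + 2*o (V(o, Z) = (Z + o) + o = Z + 2*o)
x(s) = -2 + s (x(s) = s - ((-1)**2 + 1**2) = s - (1 + 1) = s - 1*2 = s - 2 = -2 + s)
(V(S(1), -1) + 369)*x(19) = ((-1 + 2*(-1)) + 369)*(-2 + 19) = ((-1 - 2) + 369)*17 = (-3 + 369)*17 = 366*17 = 6222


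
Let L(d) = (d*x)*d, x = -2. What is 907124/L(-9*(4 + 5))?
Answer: -453562/6561 ≈ -69.130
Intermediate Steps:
L(d) = -2*d² (L(d) = (d*(-2))*d = (-2*d)*d = -2*d²)
907124/L(-9*(4 + 5)) = 907124/((-2*81*(4 + 5)²)) = 907124/((-2*(-9*9)²)) = 907124/((-2*(-81)²)) = 907124/((-2*6561)) = 907124/(-13122) = 907124*(-1/13122) = -453562/6561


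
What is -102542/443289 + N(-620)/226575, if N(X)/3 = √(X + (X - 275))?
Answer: -9322/40299 + I*√1515/75525 ≈ -0.23132 + 0.00051537*I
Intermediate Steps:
N(X) = 3*√(-275 + 2*X) (N(X) = 3*√(X + (X - 275)) = 3*√(X + (-275 + X)) = 3*√(-275 + 2*X))
-102542/443289 + N(-620)/226575 = -102542/443289 + (3*√(-275 + 2*(-620)))/226575 = -102542*1/443289 + (3*√(-275 - 1240))*(1/226575) = -9322/40299 + (3*√(-1515))*(1/226575) = -9322/40299 + (3*(I*√1515))*(1/226575) = -9322/40299 + (3*I*√1515)*(1/226575) = -9322/40299 + I*√1515/75525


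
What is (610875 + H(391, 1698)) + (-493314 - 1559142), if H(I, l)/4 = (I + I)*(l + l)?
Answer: 9181107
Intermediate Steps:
H(I, l) = 16*I*l (H(I, l) = 4*((I + I)*(l + l)) = 4*((2*I)*(2*l)) = 4*(4*I*l) = 16*I*l)
(610875 + H(391, 1698)) + (-493314 - 1559142) = (610875 + 16*391*1698) + (-493314 - 1559142) = (610875 + 10622688) - 2052456 = 11233563 - 2052456 = 9181107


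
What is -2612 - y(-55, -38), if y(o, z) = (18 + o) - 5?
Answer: -2570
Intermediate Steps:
y(o, z) = 13 + o
-2612 - y(-55, -38) = -2612 - (13 - 55) = -2612 - 1*(-42) = -2612 + 42 = -2570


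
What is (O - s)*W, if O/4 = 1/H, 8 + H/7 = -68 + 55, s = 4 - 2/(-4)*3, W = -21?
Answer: 1625/14 ≈ 116.07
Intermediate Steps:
s = 11/2 (s = 4 - 2*(-¼)*3 = 4 + (½)*3 = 4 + 3/2 = 11/2 ≈ 5.5000)
H = -147 (H = -56 + 7*(-68 + 55) = -56 + 7*(-13) = -56 - 91 = -147)
O = -4/147 (O = 4/(-147) = 4*(-1/147) = -4/147 ≈ -0.027211)
(O - s)*W = (-4/147 - 1*11/2)*(-21) = (-4/147 - 11/2)*(-21) = -1625/294*(-21) = 1625/14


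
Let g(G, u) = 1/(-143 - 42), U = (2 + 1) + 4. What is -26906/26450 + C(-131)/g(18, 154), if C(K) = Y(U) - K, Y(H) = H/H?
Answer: -322967953/13225 ≈ -24421.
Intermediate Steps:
U = 7 (U = 3 + 4 = 7)
Y(H) = 1
g(G, u) = -1/185 (g(G, u) = 1/(-185) = -1/185)
C(K) = 1 - K
-26906/26450 + C(-131)/g(18, 154) = -26906/26450 + (1 - 1*(-131))/(-1/185) = -26906*1/26450 + (1 + 131)*(-185) = -13453/13225 + 132*(-185) = -13453/13225 - 24420 = -322967953/13225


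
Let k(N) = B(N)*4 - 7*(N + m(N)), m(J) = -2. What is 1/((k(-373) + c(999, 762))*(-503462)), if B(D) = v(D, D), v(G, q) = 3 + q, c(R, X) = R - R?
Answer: -1/576463990 ≈ -1.7347e-9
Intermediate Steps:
c(R, X) = 0
B(D) = 3 + D
k(N) = 26 - 3*N (k(N) = (3 + N)*4 - 7*(N - 2) = (12 + 4*N) - 7*(-2 + N) = (12 + 4*N) + (14 - 7*N) = 26 - 3*N)
1/((k(-373) + c(999, 762))*(-503462)) = 1/(((26 - 3*(-373)) + 0)*(-503462)) = -1/503462/((26 + 1119) + 0) = -1/503462/(1145 + 0) = -1/503462/1145 = (1/1145)*(-1/503462) = -1/576463990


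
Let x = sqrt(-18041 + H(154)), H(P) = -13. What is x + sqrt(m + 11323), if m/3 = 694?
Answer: sqrt(13405) + 3*I*sqrt(2006) ≈ 115.78 + 134.37*I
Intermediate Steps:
m = 2082 (m = 3*694 = 2082)
x = 3*I*sqrt(2006) (x = sqrt(-18041 - 13) = sqrt(-18054) = 3*I*sqrt(2006) ≈ 134.37*I)
x + sqrt(m + 11323) = 3*I*sqrt(2006) + sqrt(2082 + 11323) = 3*I*sqrt(2006) + sqrt(13405) = sqrt(13405) + 3*I*sqrt(2006)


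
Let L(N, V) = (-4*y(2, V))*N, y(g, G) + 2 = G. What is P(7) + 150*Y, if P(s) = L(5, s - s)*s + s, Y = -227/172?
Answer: 7657/86 ≈ 89.035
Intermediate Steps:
y(g, G) = -2 + G
L(N, V) = N*(8 - 4*V) (L(N, V) = (-4*(-2 + V))*N = (8 - 4*V)*N = N*(8 - 4*V))
Y = -227/172 (Y = -227*1/172 = -227/172 ≈ -1.3198)
P(s) = 41*s (P(s) = (4*5*(2 - (s - s)))*s + s = (4*5*(2 - 1*0))*s + s = (4*5*(2 + 0))*s + s = (4*5*2)*s + s = 40*s + s = 41*s)
P(7) + 150*Y = 41*7 + 150*(-227/172) = 287 - 17025/86 = 7657/86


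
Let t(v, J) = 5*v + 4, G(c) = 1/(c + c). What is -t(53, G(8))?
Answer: -269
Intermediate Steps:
G(c) = 1/(2*c)
t(v, J) = 4 + 5*v
-t(53, G(8)) = -(4 + 5*53) = -(4 + 265) = -1*269 = -269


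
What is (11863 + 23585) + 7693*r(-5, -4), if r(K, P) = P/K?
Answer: 208012/5 ≈ 41602.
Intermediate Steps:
(11863 + 23585) + 7693*r(-5, -4) = (11863 + 23585) + 7693*(-4/(-5)) = 35448 + 7693*(-4*(-⅕)) = 35448 + 7693*(⅘) = 35448 + 30772/5 = 208012/5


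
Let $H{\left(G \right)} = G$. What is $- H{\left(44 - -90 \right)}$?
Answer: $-134$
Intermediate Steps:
$- H{\left(44 - -90 \right)} = - (44 - -90) = - (44 + 90) = \left(-1\right) 134 = -134$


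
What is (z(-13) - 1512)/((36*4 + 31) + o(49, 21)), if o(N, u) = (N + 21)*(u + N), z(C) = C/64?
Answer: -96781/324800 ≈ -0.29797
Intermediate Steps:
z(C) = C/64 (z(C) = C*(1/64) = C/64)
o(N, u) = (21 + N)*(N + u)
(z(-13) - 1512)/((36*4 + 31) + o(49, 21)) = ((1/64)*(-13) - 1512)/((36*4 + 31) + (49**2 + 21*49 + 21*21 + 49*21)) = (-13/64 - 1512)/((144 + 31) + (2401 + 1029 + 441 + 1029)) = -96781/(64*(175 + 4900)) = -96781/64/5075 = -96781/64*1/5075 = -96781/324800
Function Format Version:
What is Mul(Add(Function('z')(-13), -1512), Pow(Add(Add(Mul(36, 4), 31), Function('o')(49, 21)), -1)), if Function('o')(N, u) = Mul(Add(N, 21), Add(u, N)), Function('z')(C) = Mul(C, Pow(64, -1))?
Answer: Rational(-96781, 324800) ≈ -0.29797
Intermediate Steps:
Function('z')(C) = Mul(Rational(1, 64), C) (Function('z')(C) = Mul(C, Rational(1, 64)) = Mul(Rational(1, 64), C))
Function('o')(N, u) = Mul(Add(21, N), Add(N, u))
Mul(Add(Function('z')(-13), -1512), Pow(Add(Add(Mul(36, 4), 31), Function('o')(49, 21)), -1)) = Mul(Add(Mul(Rational(1, 64), -13), -1512), Pow(Add(Add(Mul(36, 4), 31), Add(Pow(49, 2), Mul(21, 49), Mul(21, 21), Mul(49, 21))), -1)) = Mul(Add(Rational(-13, 64), -1512), Pow(Add(Add(144, 31), Add(2401, 1029, 441, 1029)), -1)) = Mul(Rational(-96781, 64), Pow(Add(175, 4900), -1)) = Mul(Rational(-96781, 64), Pow(5075, -1)) = Mul(Rational(-96781, 64), Rational(1, 5075)) = Rational(-96781, 324800)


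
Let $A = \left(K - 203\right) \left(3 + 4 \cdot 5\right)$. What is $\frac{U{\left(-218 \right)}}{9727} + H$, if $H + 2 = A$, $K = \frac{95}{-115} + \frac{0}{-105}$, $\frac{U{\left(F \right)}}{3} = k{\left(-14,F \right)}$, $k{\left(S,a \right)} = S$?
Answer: $- \frac{45619672}{9727} \approx -4690.0$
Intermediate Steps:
$U{\left(F \right)} = -42$ ($U{\left(F \right)} = 3 \left(-14\right) = -42$)
$K = - \frac{19}{23}$ ($K = 95 \left(- \frac{1}{115}\right) + 0 \left(- \frac{1}{105}\right) = - \frac{19}{23} + 0 = - \frac{19}{23} \approx -0.82609$)
$A = -4688$ ($A = \left(- \frac{19}{23} - 203\right) \left(3 + 4 \cdot 5\right) = - \frac{4688 \left(3 + 20\right)}{23} = \left(- \frac{4688}{23}\right) 23 = -4688$)
$H = -4690$ ($H = -2 - 4688 = -4690$)
$\frac{U{\left(-218 \right)}}{9727} + H = - \frac{42}{9727} - 4690 = - \frac{45619672}{9727}$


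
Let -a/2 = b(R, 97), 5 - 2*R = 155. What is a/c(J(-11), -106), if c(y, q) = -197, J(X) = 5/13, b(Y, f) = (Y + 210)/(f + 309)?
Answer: 135/39991 ≈ 0.0033758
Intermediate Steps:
R = -75 (R = 5/2 - 1/2*155 = 5/2 - 155/2 = -75)
b(Y, f) = (210 + Y)/(309 + f)
J(X) = 5/13 (J(X) = 5*(1/13) = 5/13)
a = -135/203 (a = -2*(210 - 75)/(309 + 97) = -2*135/406 = -135/203 ≈ -0.66502)
a/c(J(-11), -106) = -135/203/(-197) = -135/203*(-1/197) = 135/39991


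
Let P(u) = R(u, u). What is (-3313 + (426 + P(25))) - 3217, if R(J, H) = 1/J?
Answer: -152599/25 ≈ -6104.0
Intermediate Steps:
P(u) = 1/u
(-3313 + (426 + P(25))) - 3217 = (-3313 + (426 + 1/25)) - 3217 = (-3313 + 10651/25) - 3217 = -72174/25 - 3217 = -152599/25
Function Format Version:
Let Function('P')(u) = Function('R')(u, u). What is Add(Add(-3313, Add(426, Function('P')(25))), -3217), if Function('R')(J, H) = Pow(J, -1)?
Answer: Rational(-152599, 25) ≈ -6104.0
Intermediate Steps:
Function('P')(u) = Pow(u, -1)
Add(Add(-3313, Add(426, Function('P')(25))), -3217) = Add(Add(-3313, Add(426, Pow(25, -1))), -3217) = Add(Add(-3313, Add(426, Rational(1, 25))), -3217) = Add(Add(-3313, Rational(10651, 25)), -3217) = Add(Rational(-72174, 25), -3217) = Rational(-152599, 25)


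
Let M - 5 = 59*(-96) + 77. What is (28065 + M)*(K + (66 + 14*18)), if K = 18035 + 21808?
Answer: 902939763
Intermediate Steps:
M = -5582 (M = 5 + (59*(-96) + 77) = 5 + (-5664 + 77) = 5 - 5587 = -5582)
K = 39843
(28065 + M)*(K + (66 + 14*18)) = (28065 - 5582)*(39843 + (66 + 14*18)) = 22483*(39843 + (66 + 252)) = 22483*(39843 + 318) = 22483*40161 = 902939763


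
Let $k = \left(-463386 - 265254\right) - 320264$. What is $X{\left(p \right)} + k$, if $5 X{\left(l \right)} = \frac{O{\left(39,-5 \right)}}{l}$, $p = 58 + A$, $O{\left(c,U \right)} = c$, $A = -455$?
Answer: $- \frac{2082074479}{1985} \approx -1.0489 \cdot 10^{6}$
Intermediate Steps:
$p = -397$ ($p = 58 - 455 = -397$)
$X{\left(l \right)} = \frac{39}{5 l}$ ($X{\left(l \right)} = \frac{39 \frac{1}{l}}{5} = \frac{39}{5 l}$)
$k = -1048904$ ($k = -728640 - 320264 = -1048904$)
$X{\left(p \right)} + k = \frac{39}{5 \left(-397\right)} - 1048904 = \frac{39}{5} \left(- \frac{1}{397}\right) - 1048904 = - \frac{39}{1985} - 1048904 = - \frac{2082074479}{1985}$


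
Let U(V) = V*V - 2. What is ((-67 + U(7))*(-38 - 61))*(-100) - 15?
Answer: -198015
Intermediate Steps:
U(V) = -2 + V² (U(V) = V² - 2 = -2 + V²)
((-67 + U(7))*(-38 - 61))*(-100) - 15 = ((-67 + (-2 + 7²))*(-38 - 61))*(-100) - 15 = ((-67 + (-2 + 49))*(-99))*(-100) - 15 = ((-67 + 47)*(-99))*(-100) - 15 = -20*(-99)*(-100) - 15 = 1980*(-100) - 15 = -198000 - 15 = -198015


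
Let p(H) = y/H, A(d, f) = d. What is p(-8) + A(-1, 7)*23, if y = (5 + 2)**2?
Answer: -233/8 ≈ -29.125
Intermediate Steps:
y = 49 (y = 7**2 = 49)
p(H) = 49/H
p(-8) + A(-1, 7)*23 = 49/(-8) - 1*23 = 49*(-1/8) - 23 = -49/8 - 23 = -233/8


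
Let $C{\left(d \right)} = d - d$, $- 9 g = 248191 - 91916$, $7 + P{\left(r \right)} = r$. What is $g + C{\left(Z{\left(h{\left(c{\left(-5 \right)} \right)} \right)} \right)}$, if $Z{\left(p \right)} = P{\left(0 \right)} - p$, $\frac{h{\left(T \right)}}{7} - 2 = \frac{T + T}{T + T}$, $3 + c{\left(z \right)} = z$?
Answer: $- \frac{156275}{9} \approx -17364.0$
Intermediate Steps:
$P{\left(r \right)} = -7 + r$
$c{\left(z \right)} = -3 + z$
$h{\left(T \right)} = 21$ ($h{\left(T \right)} = 14 + 7 \frac{T + T}{T + T} = 14 + 7 \frac{2 T}{2 T} = 14 + 7 \cdot 2 T \frac{1}{2 T} = 14 + 7 \cdot 1 = 14 + 7 = 21$)
$Z{\left(p \right)} = -7 - p$ ($Z{\left(p \right)} = \left(-7 + 0\right) - p = -7 - p$)
$g = - \frac{156275}{9}$ ($g = - \frac{248191 - 91916}{9} = \left(- \frac{1}{9}\right) 156275 = - \frac{156275}{9} \approx -17364.0$)
$C{\left(d \right)} = 0$
$g + C{\left(Z{\left(h{\left(c{\left(-5 \right)} \right)} \right)} \right)} = - \frac{156275}{9} + 0 = - \frac{156275}{9}$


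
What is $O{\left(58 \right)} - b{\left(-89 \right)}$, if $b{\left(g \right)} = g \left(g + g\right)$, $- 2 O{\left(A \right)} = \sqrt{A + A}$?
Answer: $-15842 - \sqrt{29} \approx -15847.0$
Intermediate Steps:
$O{\left(A \right)} = - \frac{\sqrt{2} \sqrt{A}}{2}$ ($O{\left(A \right)} = - \frac{\sqrt{A + A}}{2} = - \frac{\sqrt{2 A}}{2} = - \frac{\sqrt{2} \sqrt{A}}{2}$)
$b{\left(g \right)} = 2 g^{2}$ ($b{\left(g \right)} = g 2 g = 2 g^{2}$)
$O{\left(58 \right)} - b{\left(-89 \right)} = - \frac{\sqrt{2} \sqrt{58}}{2} - 2 \left(-89\right)^{2} = - \sqrt{29} - 2 \cdot 7921 = - \sqrt{29} - 15842 = -15842 - \sqrt{29}$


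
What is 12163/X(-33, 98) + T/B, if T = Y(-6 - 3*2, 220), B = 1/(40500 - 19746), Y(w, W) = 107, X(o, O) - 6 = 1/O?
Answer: 1309171316/589 ≈ 2.2227e+6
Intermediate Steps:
X(o, O) = 6 + 1/O
B = 1/20754 ≈ 4.8183e-5
T = 107
12163/X(-33, 98) + T/B = 12163/(6 + 1/98) + 107/(1/20754) = 12163/(6 + 1/98) + 107*20754 = 12163/(589/98) + 2220678 = 12163*(98/589) + 2220678 = 1191974/589 + 2220678 = 1309171316/589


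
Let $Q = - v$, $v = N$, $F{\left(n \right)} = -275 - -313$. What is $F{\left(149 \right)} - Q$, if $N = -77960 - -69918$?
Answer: $-8004$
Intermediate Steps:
$F{\left(n \right)} = 38$ ($F{\left(n \right)} = -275 + 313 = 38$)
$N = -8042$ ($N = -77960 + 69918 = -8042$)
$v = -8042$
$Q = 8042$ ($Q = \left(-1\right) \left(-8042\right) = 8042$)
$F{\left(149 \right)} - Q = 38 - 8042 = -8004$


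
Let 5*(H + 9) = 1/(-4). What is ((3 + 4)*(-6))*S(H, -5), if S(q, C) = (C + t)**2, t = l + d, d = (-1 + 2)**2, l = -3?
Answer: -2058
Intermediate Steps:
H = -181/20 (H = -9 + (1/5)/(-4) = -9 + (1/5)*(-1/4) = -9 - 1/20 = -181/20 ≈ -9.0500)
d = 1 (d = 1**2 = 1)
t = -2 (t = -3 + 1 = -2)
S(q, C) = (-2 + C)**2 (S(q, C) = (C - 2)**2 = (-2 + C)**2)
((3 + 4)*(-6))*S(H, -5) = ((3 + 4)*(-6))*(-2 - 5)**2 = (7*(-6))*(-7)**2 = -42*49 = -2058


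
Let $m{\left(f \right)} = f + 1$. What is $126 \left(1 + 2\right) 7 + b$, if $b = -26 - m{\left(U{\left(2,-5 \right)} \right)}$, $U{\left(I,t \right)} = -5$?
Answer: $2624$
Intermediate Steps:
$m{\left(f \right)} = 1 + f$
$b = -22$ ($b = -26 - \left(1 - 5\right) = -26 - -4 = -26 + 4 = -22$)
$126 \left(1 + 2\right) 7 + b = 126 \left(1 + 2\right) 7 - 22 = 126 \cdot 3 \cdot 7 - 22 = 126 \cdot 21 - 22 = 2646 - 22 = 2624$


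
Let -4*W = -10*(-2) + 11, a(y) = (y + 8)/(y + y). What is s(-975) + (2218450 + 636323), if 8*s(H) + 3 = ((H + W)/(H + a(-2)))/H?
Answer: 86975786607419/30466800 ≈ 2.8548e+6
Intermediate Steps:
a(y) = (8 + y)/(2*y) (a(y) = (8 + y)/((2*y)) = (8 + y)*(1/(2*y)) = (8 + y)/(2*y))
W = -31/4 (W = -(-10*(-2) + 11)/4 = -(20 + 11)/4 = -¼*31 = -31/4 ≈ -7.7500)
s(H) = -3/8 + (-31/4 + H)/(8*H*(-3/2 + H)) (s(H) = -3/8 + (((H - 31/4)/(H + (½)*(8 - 2)/(-2)))/H)/8 = -3/8 + (((-31/4 + H)/(H + (½)*(-½)*6))/H)/8 = -3/8 + (((-31/4 + H)/(H - 3/2))/H)/8 = -3/8 + (((-31/4 + H)/(-3/2 + H))/H)/8 = -3/8 + ((-31/4 + H)/(H*(-3/2 + H)))/8 = -3/8 + (-31/4 + H)/(8*H*(-3/2 + H)))
s(-975) + (2218450 + 636323) = (1/16)*(-31 - 12*(-975)² + 22*(-975))/(-975*(-3 + 2*(-975))) + (2218450 + 636323) = (1/16)*(-1/975)*(-31 - 12*950625 - 21450)/(-3 - 1950) + 2854773 = (1/16)*(-1/975)*(-31 - 11407500 - 21450)/(-1953) + 2854773 = (1/16)*(-1/975)*(-1/1953)*(-11428981) + 2854773 = -11428981/30466800 + 2854773 = 86975786607419/30466800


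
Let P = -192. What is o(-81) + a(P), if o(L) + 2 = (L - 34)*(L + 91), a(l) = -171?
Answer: -1323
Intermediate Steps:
o(L) = -2 + (-34 + L)*(91 + L) (o(L) = -2 + (L - 34)*(L + 91) = -2 + (-34 + L)*(91 + L))
o(-81) + a(P) = (-3096 + (-81)² + 57*(-81)) - 171 = (-3096 + 6561 - 4617) - 171 = -1152 - 171 = -1323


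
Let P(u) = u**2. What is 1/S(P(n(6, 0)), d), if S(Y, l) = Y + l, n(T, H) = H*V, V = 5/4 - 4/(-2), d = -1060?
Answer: -1/1060 ≈ -0.00094340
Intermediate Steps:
V = 13/4 (V = 5*(1/4) - 4*(-1/2) = 5/4 + 2 = 13/4 ≈ 3.2500)
n(T, H) = 13*H/4 (n(T, H) = H*(13/4) = 13*H/4)
1/S(P(n(6, 0)), d) = 1/(((13/4)*0)**2 - 1060) = 1/(0**2 - 1060) = 1/(0 - 1060) = 1/(-1060) = -1/1060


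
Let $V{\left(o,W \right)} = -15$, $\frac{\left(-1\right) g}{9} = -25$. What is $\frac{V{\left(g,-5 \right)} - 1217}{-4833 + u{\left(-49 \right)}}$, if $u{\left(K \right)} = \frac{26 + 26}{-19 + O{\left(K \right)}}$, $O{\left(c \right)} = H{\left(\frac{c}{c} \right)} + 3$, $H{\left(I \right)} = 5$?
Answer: $\frac{13552}{53215} \approx 0.25466$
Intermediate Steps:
$g = 225$ ($g = \left(-9\right) \left(-25\right) = 225$)
$O{\left(c \right)} = 8$ ($O{\left(c \right)} = 5 + 3 = 8$)
$u{\left(K \right)} = - \frac{52}{11}$ ($u{\left(K \right)} = \frac{26 + 26}{-19 + 8} = \frac{52}{-11} = 52 \left(- \frac{1}{11}\right) = - \frac{52}{11}$)
$\frac{V{\left(g,-5 \right)} - 1217}{-4833 + u{\left(-49 \right)}} = \frac{-15 - 1217}{-4833 - \frac{52}{11}} = - \frac{1232}{- \frac{53215}{11}} = \left(-1232\right) \left(- \frac{11}{53215}\right) = \frac{13552}{53215}$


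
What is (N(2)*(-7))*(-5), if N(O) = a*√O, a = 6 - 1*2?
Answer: 140*√2 ≈ 197.99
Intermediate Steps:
a = 4 (a = 6 - 2 = 4)
N(O) = 4*√O
(N(2)*(-7))*(-5) = ((4*√2)*(-7))*(-5) = -28*√2*(-5) = 140*√2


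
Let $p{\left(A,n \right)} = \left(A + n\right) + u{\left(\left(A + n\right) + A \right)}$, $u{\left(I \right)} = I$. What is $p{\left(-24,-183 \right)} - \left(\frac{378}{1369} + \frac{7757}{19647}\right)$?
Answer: $- \frac{318887009}{726939} \approx -438.67$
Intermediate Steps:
$p{\left(A,n \right)} = 2 n + 3 A$ ($p{\left(A,n \right)} = \left(A + n\right) + \left(\left(A + n\right) + A\right) = \left(A + n\right) + \left(n + 2 A\right) = 2 n + 3 A$)
$p{\left(-24,-183 \right)} - \left(\frac{378}{1369} + \frac{7757}{19647}\right) = \left(2 \left(-183\right) + 3 \left(-24\right)\right) - \left(\frac{378}{1369} + \frac{7757}{19647}\right) = \left(-366 - 72\right) - \frac{487727}{726939} = -438 - \frac{487727}{726939} = - \frac{318887009}{726939}$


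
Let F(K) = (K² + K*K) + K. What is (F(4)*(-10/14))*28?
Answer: -720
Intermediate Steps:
F(K) = K + 2*K² (F(K) = (K² + K²) + K = 2*K² + K = K + 2*K²)
(F(4)*(-10/14))*28 = ((4*(1 + 2*4))*(-10/14))*28 = ((4*(1 + 8))*(-10*1/14))*28 = ((4*9)*(-5/7))*28 = (36*(-5/7))*28 = -180/7*28 = -720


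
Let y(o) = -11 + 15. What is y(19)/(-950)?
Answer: -2/475 ≈ -0.0042105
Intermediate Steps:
y(o) = 4
y(19)/(-950) = 4/(-950) = 4*(-1/950) = -2/475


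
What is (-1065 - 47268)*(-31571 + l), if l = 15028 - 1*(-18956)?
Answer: -116627529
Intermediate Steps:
l = 33984 (l = 15028 + 18956 = 33984)
(-1065 - 47268)*(-31571 + l) = (-1065 - 47268)*(-31571 + 33984) = -48333*2413 = -116627529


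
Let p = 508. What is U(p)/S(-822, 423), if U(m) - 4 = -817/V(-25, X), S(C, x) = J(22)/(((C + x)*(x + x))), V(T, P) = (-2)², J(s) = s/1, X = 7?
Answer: 135190377/44 ≈ 3.0725e+6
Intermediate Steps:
J(s) = s (J(s) = s*1 = s)
V(T, P) = 4
S(C, x) = 11/(x*(C + x)) (S(C, x) = 22/(((C + x)*(x + x))) = 22/(((C + x)*(2*x))) = 22/((2*x*(C + x))) = 22*(1/(2*x*(C + x))) = 11/(x*(C + x)))
U(m) = -801/4 (U(m) = 4 - 817/4 = -801/4)
U(p)/S(-822, 423) = -801/(4*(11/(423*(-822 + 423)))) = -801/(4*(11*(1/423)/(-399))) = -801/(4*(11*(1/423)*(-1/399))) = -801/(4*(-11/168777)) = -801/4*(-168777/11) = 135190377/44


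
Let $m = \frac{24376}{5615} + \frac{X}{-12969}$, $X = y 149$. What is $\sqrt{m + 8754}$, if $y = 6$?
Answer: $\frac{2 \sqrt{1290115057911462915}}{24273645} \approx 93.586$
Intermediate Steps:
$X = 894$ ($X = 6 \cdot 149 = 894$)
$m = \frac{103704178}{24273645}$ ($m = \frac{24376}{5615} + \frac{894}{-12969} = 24376 \cdot \frac{1}{5615} + 894 \left(- \frac{1}{12969}\right) = \frac{24376}{5615} - \frac{298}{4323} = \frac{103704178}{24273645} \approx 4.2723$)
$\sqrt{m + 8754} = \sqrt{\frac{103704178}{24273645} + 8754} = \sqrt{\frac{212595192508}{24273645}} = \frac{2 \sqrt{1290115057911462915}}{24273645}$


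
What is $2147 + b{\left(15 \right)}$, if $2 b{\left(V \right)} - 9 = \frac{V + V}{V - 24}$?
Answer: $\frac{12899}{6} \approx 2149.8$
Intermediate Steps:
$b{\left(V \right)} = \frac{9}{2} + \frac{V}{-24 + V}$ ($b{\left(V \right)} = \frac{9}{2} + \frac{\left(V + V\right) \frac{1}{V - 24}}{2} = \frac{9}{2} + \frac{2 V \frac{1}{-24 + V}}{2} = \frac{9}{2} + \frac{V}{-24 + V}$)
$2147 + b{\left(15 \right)} = 2147 + \frac{-216 + 11 \cdot 15}{2 \left(-24 + 15\right)} = 2147 + \frac{-216 + 165}{2 \left(-9\right)} = 2147 + \frac{1}{2} \left(- \frac{1}{9}\right) \left(-51\right) = 2147 + \frac{17}{6} = \frac{12899}{6}$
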